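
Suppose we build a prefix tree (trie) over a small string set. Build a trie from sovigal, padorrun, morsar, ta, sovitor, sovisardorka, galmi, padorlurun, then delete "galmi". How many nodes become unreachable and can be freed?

A node on "galmi"'s path can go only if nothing else ends at it or branches off below it.
No other word shares any prefix with "galmi", so all 5 of its nodes go.
Nodes removed: 5

5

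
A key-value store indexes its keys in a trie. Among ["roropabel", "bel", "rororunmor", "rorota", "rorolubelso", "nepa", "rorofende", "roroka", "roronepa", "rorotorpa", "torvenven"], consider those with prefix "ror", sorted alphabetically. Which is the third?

DFS of the "ror" subtree visits, in order: "rorofende", "roroka", "rorolubelso", "roronepa", "roropabel", "rororunmor", "rorota", "rorotorpa"
The 3rd is rorolubelso.

rorolubelso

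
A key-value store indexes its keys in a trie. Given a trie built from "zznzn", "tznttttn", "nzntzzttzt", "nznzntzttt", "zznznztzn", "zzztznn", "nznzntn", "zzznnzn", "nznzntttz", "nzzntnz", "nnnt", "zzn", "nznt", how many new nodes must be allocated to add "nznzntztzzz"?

3

The longest prefix of "nznzntztzzz" already in the trie is "nznzntzt" (length 8).
New nodes needed: |"nznzntztzzz"| − 8 = 11 − 8 = 3.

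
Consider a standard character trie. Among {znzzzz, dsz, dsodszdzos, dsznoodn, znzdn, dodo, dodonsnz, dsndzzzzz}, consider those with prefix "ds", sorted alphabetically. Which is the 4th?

Filter for "ds…" and sort: "dsndzzzzz", "dsodszdzos", "dsz", "dsznoodn"
The 4th is dsznoodn.

dsznoodn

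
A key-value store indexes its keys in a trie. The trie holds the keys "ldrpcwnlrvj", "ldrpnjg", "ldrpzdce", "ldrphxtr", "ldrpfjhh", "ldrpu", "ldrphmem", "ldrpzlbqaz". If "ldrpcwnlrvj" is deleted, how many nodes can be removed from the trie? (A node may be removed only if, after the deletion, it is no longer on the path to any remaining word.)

7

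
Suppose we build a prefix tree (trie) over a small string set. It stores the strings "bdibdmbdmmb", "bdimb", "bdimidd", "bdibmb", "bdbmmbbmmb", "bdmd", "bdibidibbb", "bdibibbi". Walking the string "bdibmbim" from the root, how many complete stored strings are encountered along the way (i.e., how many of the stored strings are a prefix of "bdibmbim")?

Traverse "bdibmbim" character by character; count nodes along the way that are marked as word ends.
Prefixes of the query that are stored words: "bdibmb"
Count: 1

1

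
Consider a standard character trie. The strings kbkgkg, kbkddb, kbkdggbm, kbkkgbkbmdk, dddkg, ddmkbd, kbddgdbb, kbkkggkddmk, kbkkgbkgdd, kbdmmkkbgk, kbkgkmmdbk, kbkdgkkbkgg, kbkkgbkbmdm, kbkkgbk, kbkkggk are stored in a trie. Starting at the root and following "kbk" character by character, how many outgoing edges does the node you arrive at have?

3

Follow the path "kbk" to its node, then look at its outgoing edges.
Distinct next characters after "kbk": d, g, k.
That node has 3 child edges.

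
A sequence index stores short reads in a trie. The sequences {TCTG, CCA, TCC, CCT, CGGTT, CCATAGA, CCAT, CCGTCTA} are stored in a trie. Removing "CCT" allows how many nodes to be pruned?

1

Walk "CCT" from the leaf back toward the root, removing each node that no remaining word uses.
The suffix "T" (1 node) is used only by "CCT"; the node for "CC" still has the child "A", so pruning stops there.
Nodes removed: 1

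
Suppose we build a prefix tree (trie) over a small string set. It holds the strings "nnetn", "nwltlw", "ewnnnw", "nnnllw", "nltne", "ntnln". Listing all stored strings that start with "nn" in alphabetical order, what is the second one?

nnnllw

Filter for "nn…" and sort: "nnetn", "nnnllw"
The 2nd is nnnllw.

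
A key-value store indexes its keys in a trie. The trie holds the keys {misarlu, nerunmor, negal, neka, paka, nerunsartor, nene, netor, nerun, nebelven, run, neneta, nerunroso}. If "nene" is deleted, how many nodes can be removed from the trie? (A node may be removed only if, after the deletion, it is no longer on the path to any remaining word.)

0

After clearing the end-marker at "nene", prune upward until reaching a node still needed by another word.
Every node on "nene" is still needed (e.g. by "neneta"), so nothing is freed.
Nodes removed: 0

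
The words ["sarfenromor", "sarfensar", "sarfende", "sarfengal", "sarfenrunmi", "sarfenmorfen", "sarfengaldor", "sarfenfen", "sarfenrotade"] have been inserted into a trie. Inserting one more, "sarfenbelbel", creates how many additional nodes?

The longest prefix of "sarfenbelbel" already in the trie is "sarfen" (length 6).
New nodes needed: |"sarfenbelbel"| − 6 = 12 − 6 = 6.

6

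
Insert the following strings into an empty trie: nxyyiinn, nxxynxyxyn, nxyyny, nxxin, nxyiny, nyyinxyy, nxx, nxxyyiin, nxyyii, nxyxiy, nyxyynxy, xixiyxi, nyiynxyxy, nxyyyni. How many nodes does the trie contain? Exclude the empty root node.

Count nodes per top-level branch (shared prefixes stored once):
  'n'-branch (nxx, nxxin, nxxynxyxyn, nxxyyiin, nxyiny, nxyxiy, nxyyii, nxyyiinn, nxyyny, nxyyyni, nyiynxyxy, nyxyynxy, nyyinxyy): 53 nodes
  'x'-branch (xixiyxi): 7 nodes
Sum: 60

60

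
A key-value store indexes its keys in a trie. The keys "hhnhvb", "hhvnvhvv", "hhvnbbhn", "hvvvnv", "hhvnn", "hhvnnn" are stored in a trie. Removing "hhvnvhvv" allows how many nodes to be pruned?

4

A node on "hhvnvhvv"'s path can go only if nothing else ends at it or branches off below it.
The suffix "vhvv" (4 nodes) is used only by "hhvnvhvv"; the node for "hhvn" still has the child "b", so pruning stops there.
Nodes removed: 4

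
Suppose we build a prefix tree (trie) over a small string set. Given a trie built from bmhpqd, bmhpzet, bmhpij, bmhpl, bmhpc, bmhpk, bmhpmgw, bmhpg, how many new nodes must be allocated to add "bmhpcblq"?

3

Walking "bmhpcblq" from the root, the first 5 characters ("bmhpc") follow existing edges; "b" is the first miss.
So 8 − 5 = 3 new nodes.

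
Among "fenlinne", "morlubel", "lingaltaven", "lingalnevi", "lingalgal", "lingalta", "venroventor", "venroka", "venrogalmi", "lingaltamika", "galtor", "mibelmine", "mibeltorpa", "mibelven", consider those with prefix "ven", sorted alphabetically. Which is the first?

venrogalmi

Filter for "ven…" and sort: "venrogalmi", "venroka", "venroventor"
Position 1: venrogalmi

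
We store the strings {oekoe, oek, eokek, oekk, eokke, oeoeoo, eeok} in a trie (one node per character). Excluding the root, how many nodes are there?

20

For each word, the new-node count is its length minus the longest prefix already in the trie:
  "oekoe" → 5 new (o, e, k, o, e)
  "oek" → prefix "oek" already present; 0 new (none)
  "eokek" → 5 new (e, o, k, e, k)
  "oekk" → prefix "oek" already present; 1 new (k)
  "eokke" → prefix "eok" already present; 2 new (k, e)
  "oeoeoo" → prefix "oe" already present; 4 new (o, e, o, o)
  "eeok" → prefix "e" already present; 3 new (e, o, k)
Total nodes = 5 + 0 + 5 + 1 + 2 + 4 + 3 = 20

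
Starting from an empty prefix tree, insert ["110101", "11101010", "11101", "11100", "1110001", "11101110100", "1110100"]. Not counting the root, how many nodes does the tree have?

For each word, the new-node count is its length minus the longest prefix already in the trie:
  "110101" → 6 new (1, 1, 0, 1, 0, 1)
  "11101010" → prefix "11" already present; 6 new (1, 0, 1, 0, 1, 0)
  "11101" → prefix "11101" already present; 0 new (none)
  "11100" → prefix "1110" already present; 1 new (0)
  "1110001" → prefix "11100" already present; 2 new (0, 1)
  "11101110100" → prefix "11101" already present; 6 new (1, 1, 0, 1, 0, 0)
  "1110100" → prefix "111010" already present; 1 new (0)
Total nodes = 6 + 6 + 0 + 1 + 2 + 6 + 1 = 22

22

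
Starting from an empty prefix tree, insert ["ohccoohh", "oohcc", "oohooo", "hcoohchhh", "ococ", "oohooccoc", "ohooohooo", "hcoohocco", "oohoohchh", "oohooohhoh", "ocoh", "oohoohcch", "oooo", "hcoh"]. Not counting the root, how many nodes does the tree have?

56

For each word, the new-node count is its length minus the longest prefix already in the trie:
  "ohccoohh" → 8 new (o, h, c, c, o, o, h, h)
  "oohcc" → prefix "o" already present; 4 new (o, h, c, c)
  "oohooo" → prefix "ooh" already present; 3 new (o, o, o)
  "hcoohchhh" → 9 new (h, c, o, o, h, c, h, h, h)
  "ococ" → prefix "o" already present; 3 new (c, o, c)
  "oohooccoc" → prefix "oohoo" already present; 4 new (c, c, o, c)
  "ohooohooo" → prefix "oh" already present; 7 new (o, o, o, h, o, o, o)
  "hcoohocco" → prefix "hcooh" already present; 4 new (o, c, c, o)
  "oohoohchh" → prefix "oohoo" already present; 4 new (h, c, h, h)
  "oohooohhoh" → prefix "oohooo" already present; 4 new (h, h, o, h)
  "ocoh" → prefix "oco" already present; 1 new (h)
  "oohoohcch" → prefix "oohoohc" already present; 2 new (c, h)
  "oooo" → prefix "oo" already present; 2 new (o, o)
  "hcoh" → prefix "hco" already present; 1 new (h)
Total nodes = 8 + 4 + 3 + 9 + 3 + 4 + 7 + 4 + 4 + 4 + 1 + 2 + 2 + 1 = 56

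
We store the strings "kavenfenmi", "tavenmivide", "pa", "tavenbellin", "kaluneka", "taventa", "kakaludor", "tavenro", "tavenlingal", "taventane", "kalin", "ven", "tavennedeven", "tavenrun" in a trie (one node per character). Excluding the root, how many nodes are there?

Count nodes per top-level branch (shared prefixes stored once):
  'k'-branch (kakaludor, kalin, kaluneka, kavenfenmi): 25 nodes
  'p'-branch (pa): 2 nodes
  't'-branch (tavenbellin, tavenlingal, tavenmivide, tavennedeven, tavenro, tavenrun, taventa, taventane): 38 nodes
  'v'-branch (ven): 3 nodes
Sum: 68

68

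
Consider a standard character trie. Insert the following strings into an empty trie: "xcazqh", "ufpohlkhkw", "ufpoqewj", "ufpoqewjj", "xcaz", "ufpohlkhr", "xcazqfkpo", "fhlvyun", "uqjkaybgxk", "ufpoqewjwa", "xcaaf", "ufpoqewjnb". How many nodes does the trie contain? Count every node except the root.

48

Trace insertions, counting only characters that open a new branch:
  "xcazqh" → 6 new (x, c, a, z, q, h)
  "ufpohlkhkw" → 10 new (u, f, p, o, h, l, k, h, k, w)
  "ufpoqewj" → prefix "ufpo" already present; 4 new (q, e, w, j)
  "ufpoqewjj" → prefix "ufpoqewj" already present; 1 new (j)
  "xcaz" → prefix "xcaz" already present; 0 new (none)
  "ufpohlkhr" → prefix "ufpohlkh" already present; 1 new (r)
  "xcazqfkpo" → prefix "xcazq" already present; 4 new (f, k, p, o)
  "fhlvyun" → 7 new (f, h, l, v, y, u, n)
  "uqjkaybgxk" → prefix "u" already present; 9 new (q, j, k, a, y, b, g, x, k)
  "ufpoqewjwa" → prefix "ufpoqewj" already present; 2 new (w, a)
  "xcaaf" → prefix "xca" already present; 2 new (a, f)
  "ufpoqewjnb" → prefix "ufpoqewj" already present; 2 new (n, b)
Total nodes = 6 + 10 + 4 + 1 + 0 + 1 + 4 + 7 + 9 + 2 + 2 + 2 = 48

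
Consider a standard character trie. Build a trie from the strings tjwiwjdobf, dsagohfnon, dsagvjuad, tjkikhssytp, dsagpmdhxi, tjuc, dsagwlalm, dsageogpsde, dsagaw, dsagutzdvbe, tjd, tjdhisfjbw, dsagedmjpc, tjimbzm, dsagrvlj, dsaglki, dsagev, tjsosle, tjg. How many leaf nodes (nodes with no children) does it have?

18

Leaves are exactly the stored words that no other stored word extends.
Those words: "dsagaw", "dsagedmjpc", "dsageogpsde", "dsagev", "dsaglki", "dsagohfnon", "dsagpmdhxi", "dsagrvlj", "dsagutzdvbe", "dsagvjuad", "dsagwlalm", "tjdhisfjbw", "tjg", "tjimbzm", "tjkikhssytp", "tjsosle", "tjuc", "tjwiwjdobf"
Leaf count: 18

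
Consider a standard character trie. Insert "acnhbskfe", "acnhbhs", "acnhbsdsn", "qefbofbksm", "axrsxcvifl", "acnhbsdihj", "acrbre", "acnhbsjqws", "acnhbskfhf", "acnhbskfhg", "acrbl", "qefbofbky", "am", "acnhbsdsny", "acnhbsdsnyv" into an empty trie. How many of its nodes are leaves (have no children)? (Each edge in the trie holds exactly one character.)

13

Leaves are exactly the stored words that no other stored word extends.
Those words: "acnhbhs", "acnhbsdihj", "acnhbsdsnyv", "acnhbsjqws", "acnhbskfe", "acnhbskfhf", "acnhbskfhg", "acrbl", "acrbre", "am", "axrsxcvifl", "qefbofbksm", "qefbofbky"
Leaf count: 13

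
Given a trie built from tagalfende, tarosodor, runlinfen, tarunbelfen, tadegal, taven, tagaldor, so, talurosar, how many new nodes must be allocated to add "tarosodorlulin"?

5

"tarosodor" is already a path in the trie; the remaining "lulin" must be added.
So 14 − 9 = 5 new nodes.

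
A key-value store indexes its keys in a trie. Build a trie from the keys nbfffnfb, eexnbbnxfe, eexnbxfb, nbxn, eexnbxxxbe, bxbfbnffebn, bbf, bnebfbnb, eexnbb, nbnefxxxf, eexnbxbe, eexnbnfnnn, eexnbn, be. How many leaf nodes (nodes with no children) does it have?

12

Leaves are exactly the stored words that no other stored word extends.
Those words: "bbf", "be", "bnebfbnb", "bxbfbnffebn", "eexnbbnxfe", "eexnbnfnnn", "eexnbxbe", "eexnbxfb", "eexnbxxxbe", "nbfffnfb", "nbnefxxxf", "nbxn"
Leaf count: 12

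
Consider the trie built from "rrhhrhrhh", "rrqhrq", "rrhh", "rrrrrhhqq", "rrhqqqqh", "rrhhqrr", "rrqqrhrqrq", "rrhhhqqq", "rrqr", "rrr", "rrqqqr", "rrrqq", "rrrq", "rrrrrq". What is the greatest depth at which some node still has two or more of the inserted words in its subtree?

5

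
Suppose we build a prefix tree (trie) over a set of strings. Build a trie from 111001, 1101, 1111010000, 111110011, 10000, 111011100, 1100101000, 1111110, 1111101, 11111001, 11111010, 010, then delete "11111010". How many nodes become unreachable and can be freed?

1

After clearing the end-marker at "11111010", prune upward until reaching a node still needed by another word.
The suffix "0" (1 node) is used only by "11111010"; "1111101" is itself a stored word, so pruning stops there.
Nodes removed: 1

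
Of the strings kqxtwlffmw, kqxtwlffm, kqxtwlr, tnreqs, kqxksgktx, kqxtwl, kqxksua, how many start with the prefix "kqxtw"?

Walk to "kqxtw"; the words in its subtree are exactly those with that prefix.
Words under "kqxtw": kqxtwl, kqxtwlffm, kqxtwlffmw, kqxtwlr
Count: 4

4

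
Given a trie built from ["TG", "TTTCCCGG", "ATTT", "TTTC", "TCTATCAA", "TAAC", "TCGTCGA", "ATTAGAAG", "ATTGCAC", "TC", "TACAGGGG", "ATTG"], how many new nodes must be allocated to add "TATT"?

2

Walking "TATT" from the root, the first 2 characters ("TA") follow existing edges; "T" is the first miss.
New nodes needed: |"TATT"| − 2 = 4 − 2 = 2.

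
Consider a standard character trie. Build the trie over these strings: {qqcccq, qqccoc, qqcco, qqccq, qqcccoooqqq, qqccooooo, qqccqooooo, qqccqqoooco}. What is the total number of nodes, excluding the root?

30

Count nodes per top-level branch (shared prefixes stored once):
  'q'-branch (qqcccoooqqq, qqcccq, qqcco, qqccoc, qqccooooo, qqccq, qqccqooooo, qqccqqoooco): 30 nodes
Sum: 30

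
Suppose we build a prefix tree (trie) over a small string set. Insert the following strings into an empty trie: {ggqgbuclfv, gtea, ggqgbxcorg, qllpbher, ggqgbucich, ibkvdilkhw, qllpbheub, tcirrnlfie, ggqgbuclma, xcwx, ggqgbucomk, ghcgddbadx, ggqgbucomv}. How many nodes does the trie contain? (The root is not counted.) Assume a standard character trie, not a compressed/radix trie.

70

Trace insertions, counting only characters that open a new branch:
  "ggqgbuclfv" → 10 new (g, g, q, g, b, u, c, l, f, v)
  "gtea" → prefix "g" already present; 3 new (t, e, a)
  "ggqgbxcorg" → prefix "ggqgb" already present; 5 new (x, c, o, r, g)
  "qllpbher" → 8 new (q, l, l, p, b, h, e, r)
  "ggqgbucich" → prefix "ggqgbuc" already present; 3 new (i, c, h)
  "ibkvdilkhw" → 10 new (i, b, k, v, d, i, l, k, h, w)
  "qllpbheub" → prefix "qllpbhe" already present; 2 new (u, b)
  "tcirrnlfie" → 10 new (t, c, i, r, r, n, l, f, i, e)
  "ggqgbuclma" → prefix "ggqgbucl" already present; 2 new (m, a)
  "xcwx" → 4 new (x, c, w, x)
  "ggqgbucomk" → prefix "ggqgbuc" already present; 3 new (o, m, k)
  "ghcgddbadx" → prefix "g" already present; 9 new (h, c, g, d, d, b, a, d, x)
  "ggqgbucomv" → prefix "ggqgbucom" already present; 1 new (v)
Total nodes = 10 + 3 + 5 + 8 + 3 + 10 + 2 + 10 + 2 + 4 + 3 + 9 + 1 = 70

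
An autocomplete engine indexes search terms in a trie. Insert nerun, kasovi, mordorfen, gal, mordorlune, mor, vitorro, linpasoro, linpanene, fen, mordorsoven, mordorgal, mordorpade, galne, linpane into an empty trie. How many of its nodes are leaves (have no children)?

A leaf is a node with no children — equivalently, the end of a word that is not a proper prefix of any other stored word.
Those words: "fen", "galne", "kasovi", "linpanene", "linpasoro", "mordorfen", "mordorgal", "mordorlune", "mordorpade", "mordorsoven", "nerun", "vitorro"
Leaf count: 12

12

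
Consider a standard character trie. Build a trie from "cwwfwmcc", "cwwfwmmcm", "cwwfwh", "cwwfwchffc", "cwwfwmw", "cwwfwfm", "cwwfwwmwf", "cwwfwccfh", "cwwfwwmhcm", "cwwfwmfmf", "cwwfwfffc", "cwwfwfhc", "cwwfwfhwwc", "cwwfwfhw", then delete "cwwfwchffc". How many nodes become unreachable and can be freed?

Walk "cwwfwchffc" from the leaf back toward the root, removing each node that no remaining word uses.
The suffix "hffc" (4 nodes) is used only by "cwwfwchffc"; the node for "cwwfwc" still has the child "c", so pruning stops there.
Nodes removed: 4

4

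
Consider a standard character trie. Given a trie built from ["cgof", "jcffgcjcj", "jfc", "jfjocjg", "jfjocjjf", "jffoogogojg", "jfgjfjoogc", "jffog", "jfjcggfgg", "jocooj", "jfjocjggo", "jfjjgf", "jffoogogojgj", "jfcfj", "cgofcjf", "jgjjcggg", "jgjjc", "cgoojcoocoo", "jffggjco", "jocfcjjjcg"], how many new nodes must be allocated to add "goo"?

Nothing in the trie begins with "g"; the whole of "goo" is new.
3 − 0 = 3 new nodes.

3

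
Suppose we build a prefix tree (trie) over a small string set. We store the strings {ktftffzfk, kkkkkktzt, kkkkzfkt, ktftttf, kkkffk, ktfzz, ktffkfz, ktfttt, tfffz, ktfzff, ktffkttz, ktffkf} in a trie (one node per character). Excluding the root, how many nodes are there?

43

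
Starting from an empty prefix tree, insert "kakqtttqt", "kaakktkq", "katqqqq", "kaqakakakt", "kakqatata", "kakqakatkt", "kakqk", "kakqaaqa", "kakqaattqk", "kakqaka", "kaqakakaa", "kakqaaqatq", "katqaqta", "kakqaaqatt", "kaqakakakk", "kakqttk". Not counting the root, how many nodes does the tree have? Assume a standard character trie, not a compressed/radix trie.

Insert word by word; a character creates a node only if that edge doesn't already exist:
  "kakqtttqt" → 9 new (k, a, k, q, t, t, t, q, t)
  "kaakktkq" → prefix "ka" already present; 6 new (a, k, k, t, k, q)
  "katqqqq" → prefix "ka" already present; 5 new (t, q, q, q, q)
  "kaqakakakt" → prefix "ka" already present; 8 new (q, a, k, a, k, a, k, t)
  "kakqatata" → prefix "kakq" already present; 5 new (a, t, a, t, a)
  "kakqakatkt" → prefix "kakqa" already present; 5 new (k, a, t, k, t)
  "kakqk" → prefix "kakq" already present; 1 new (k)
  "kakqaaqa" → prefix "kakqa" already present; 3 new (a, q, a)
  "kakqaattqk" → prefix "kakqaa" already present; 4 new (t, t, q, k)
  "kakqaka" → prefix "kakqaka" already present; 0 new (none)
  "kaqakakaa" → prefix "kaqakaka" already present; 1 new (a)
  "kakqaaqatq" → prefix "kakqaaqa" already present; 2 new (t, q)
  "katqaqta" → prefix "katq" already present; 4 new (a, q, t, a)
  "kakqaaqatt" → prefix "kakqaaqat" already present; 1 new (t)
  "kaqakakakk" → prefix "kaqakakak" already present; 1 new (k)
  "kakqttk" → prefix "kakqtt" already present; 1 new (k)
Total nodes = 9 + 6 + 5 + 8 + 5 + 5 + 1 + 3 + 4 + 0 + 1 + 2 + 4 + 1 + 1 + 1 = 56

56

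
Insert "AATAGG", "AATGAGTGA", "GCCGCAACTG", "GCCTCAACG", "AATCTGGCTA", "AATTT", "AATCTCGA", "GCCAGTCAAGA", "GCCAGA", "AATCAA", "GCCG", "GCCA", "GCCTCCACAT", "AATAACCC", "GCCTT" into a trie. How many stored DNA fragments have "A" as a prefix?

7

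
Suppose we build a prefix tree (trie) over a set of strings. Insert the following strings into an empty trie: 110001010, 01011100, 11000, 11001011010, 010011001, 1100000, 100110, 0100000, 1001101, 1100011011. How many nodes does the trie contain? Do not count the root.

Insert word by word; a character creates a node only if that edge doesn't already exist:
  "110001010" → 9 new (1, 1, 0, 0, 0, 1, 0, 1, 0)
  "01011100" → 8 new (0, 1, 0, 1, 1, 1, 0, 0)
  "11000" → prefix "11000" already present; 0 new (none)
  "11001011010" → prefix "1100" already present; 7 new (1, 0, 1, 1, 0, 1, 0)
  "010011001" → prefix "010" already present; 6 new (0, 1, 1, 0, 0, 1)
  "1100000" → prefix "11000" already present; 2 new (0, 0)
  "100110" → prefix "1" already present; 5 new (0, 0, 1, 1, 0)
  "0100000" → prefix "0100" already present; 3 new (0, 0, 0)
  "1001101" → prefix "100110" already present; 1 new (1)
  "1100011011" → prefix "110001" already present; 4 new (1, 0, 1, 1)
Total nodes = 9 + 8 + 0 + 7 + 6 + 2 + 5 + 3 + 1 + 4 = 45

45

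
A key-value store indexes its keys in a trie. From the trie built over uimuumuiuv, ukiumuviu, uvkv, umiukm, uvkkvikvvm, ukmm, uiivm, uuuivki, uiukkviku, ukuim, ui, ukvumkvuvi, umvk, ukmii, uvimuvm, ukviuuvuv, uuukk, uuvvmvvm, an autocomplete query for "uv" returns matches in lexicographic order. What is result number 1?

uvimuvm

DFS of the "uv" subtree visits, in order: "uvimuvm", "uvkkvikvvm", "uvkv"
Position 1: uvimuvm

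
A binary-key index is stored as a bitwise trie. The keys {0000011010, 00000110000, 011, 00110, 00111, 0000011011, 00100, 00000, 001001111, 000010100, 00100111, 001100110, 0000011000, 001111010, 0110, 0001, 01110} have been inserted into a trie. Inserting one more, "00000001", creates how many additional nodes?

3

"00000" is already a path in the trie; the remaining "001" must be added.
So 8 − 5 = 3 new nodes.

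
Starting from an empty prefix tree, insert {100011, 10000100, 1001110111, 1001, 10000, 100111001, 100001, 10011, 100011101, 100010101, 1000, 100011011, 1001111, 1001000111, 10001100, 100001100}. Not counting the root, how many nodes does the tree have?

Count nodes per top-level branch (shared prefixes stored once):
  '1'-branch (1000, 10000, 100001, 10000100, 100001100, 100010101, 100011, 10001100, 100011011, 100011101, 1001, 1001000111, 10011, 100111001, 1001110111, 1001111): 40 nodes
Sum: 40

40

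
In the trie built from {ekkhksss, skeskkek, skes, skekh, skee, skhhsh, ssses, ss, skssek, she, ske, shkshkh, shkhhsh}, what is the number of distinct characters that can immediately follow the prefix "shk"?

The children of the "shk" node are the distinct next characters among strings starting with "shk".
Characters that immediately follow "shk" among the stored strings: {h, s}.
That node has 2 child edges.

2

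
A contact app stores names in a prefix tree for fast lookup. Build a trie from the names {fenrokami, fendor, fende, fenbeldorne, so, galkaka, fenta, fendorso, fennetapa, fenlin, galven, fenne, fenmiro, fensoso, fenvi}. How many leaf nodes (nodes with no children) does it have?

Leaves are exactly the stored words that no other stored word extends.
Those words: "fenbeldorne", "fende", "fendorso", "fenlin", "fenmiro", "fennetapa", "fenrokami", "fensoso", "fenta", "fenvi", "galkaka", "galven", "so"
Leaf count: 13

13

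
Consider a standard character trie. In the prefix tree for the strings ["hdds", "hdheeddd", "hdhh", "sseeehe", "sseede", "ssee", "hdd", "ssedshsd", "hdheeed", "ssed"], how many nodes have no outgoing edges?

7

Leaves are exactly the stored words that no other stored word extends.
Those words: "hdds", "hdheeddd", "hdheeed", "hdhh", "ssedshsd", "sseede", "sseeehe"
Leaf count: 7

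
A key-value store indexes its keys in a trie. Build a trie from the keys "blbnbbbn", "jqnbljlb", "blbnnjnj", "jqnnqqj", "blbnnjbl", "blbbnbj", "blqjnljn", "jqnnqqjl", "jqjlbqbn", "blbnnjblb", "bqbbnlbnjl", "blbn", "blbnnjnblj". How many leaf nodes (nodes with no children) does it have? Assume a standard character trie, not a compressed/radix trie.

10

A leaf is a node with no children — equivalently, the end of a word that is not a proper prefix of any other stored word.
Those words: "blbbnbj", "blbnbbbn", "blbnnjblb", "blbnnjnblj", "blbnnjnj", "blqjnljn", "bqbbnlbnjl", "jqjlbqbn", "jqnbljlb", "jqnnqqjl"
Leaf count: 10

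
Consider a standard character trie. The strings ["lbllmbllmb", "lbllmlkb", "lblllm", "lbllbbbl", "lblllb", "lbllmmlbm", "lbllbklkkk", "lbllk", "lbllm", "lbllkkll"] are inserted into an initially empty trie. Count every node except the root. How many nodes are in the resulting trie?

Trie structure (* marks end of a word):
(root)
└─ l
   └─ b
      └─ l
         └─ l
            ├─ b
            │  ├─ b
            │  │  └─ b
            │  │     └─ l *
            │  └─ k
            │     └─ l
            │        └─ k
            │           └─ k
            │              └─ k *
            ├─ k *
            │  └─ k
            │     └─ l
            │        └─ l *
            ├─ l
            │  ├─ b *
            │  └─ m *
            └─ m *
               ├─ b
               │  └─ l
               │     └─ l
               │        └─ m
               │           └─ b *
               ├─ l
               │  └─ k
               │     └─ b *
               └─ m
                  └─ l
                     └─ b
                        └─ m *
Counting every labelled node above: 33.

33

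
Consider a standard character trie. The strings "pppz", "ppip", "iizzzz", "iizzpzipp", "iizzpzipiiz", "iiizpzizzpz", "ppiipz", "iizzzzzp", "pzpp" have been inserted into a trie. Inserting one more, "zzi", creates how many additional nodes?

"zzi" shares no prefix with any stored word, so all 3 characters open new nodes.
3 − 0 = 3 new nodes.

3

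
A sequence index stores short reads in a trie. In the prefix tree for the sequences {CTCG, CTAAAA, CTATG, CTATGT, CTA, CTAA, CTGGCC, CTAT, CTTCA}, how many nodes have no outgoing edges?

5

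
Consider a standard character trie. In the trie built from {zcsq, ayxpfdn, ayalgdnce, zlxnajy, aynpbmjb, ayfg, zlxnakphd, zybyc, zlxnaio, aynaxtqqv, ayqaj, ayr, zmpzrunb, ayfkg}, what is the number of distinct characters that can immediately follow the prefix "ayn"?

2

The children of the "ayn" node are the distinct next characters among strings starting with "ayn".
Characters that immediately follow "ayn" among the stored strings: {a, p}.
That node has 2 child edges.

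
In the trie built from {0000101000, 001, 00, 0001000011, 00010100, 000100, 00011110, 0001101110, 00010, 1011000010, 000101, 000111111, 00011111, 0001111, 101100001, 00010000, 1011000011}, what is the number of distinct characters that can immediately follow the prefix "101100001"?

Follow the path "101100001" to its node, then look at its outgoing edges.
Characters that immediately follow "101100001" among the stored strings: {0, 1}.
That node has 2 child edges.

2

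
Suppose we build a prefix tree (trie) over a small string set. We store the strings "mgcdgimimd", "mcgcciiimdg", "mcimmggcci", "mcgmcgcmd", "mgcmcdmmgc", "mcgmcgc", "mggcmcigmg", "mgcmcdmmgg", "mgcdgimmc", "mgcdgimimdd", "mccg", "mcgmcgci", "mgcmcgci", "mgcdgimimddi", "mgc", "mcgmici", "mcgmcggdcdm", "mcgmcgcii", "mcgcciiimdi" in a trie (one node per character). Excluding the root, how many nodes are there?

Count nodes per top-level branch (shared prefixes stored once):
  'm'-branch (mccg, mcgcciiimdg, mcgcciiimdi, mcgmcgc, mcgmcgci, mcgmcgcii, mcgmcgcmd, mcgmcggdcdm, mcgmici, mcimmggcci, mgc, mgcdgimimd, mgcdgimimdd, mgcdgimimddi, mgcdgimmc, mgcmcdmmgc, mgcmcdmmgg, mgcmcgci, mggcmcigmg): 70 nodes
Sum: 70

70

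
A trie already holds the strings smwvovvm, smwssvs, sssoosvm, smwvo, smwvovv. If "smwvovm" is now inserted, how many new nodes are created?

1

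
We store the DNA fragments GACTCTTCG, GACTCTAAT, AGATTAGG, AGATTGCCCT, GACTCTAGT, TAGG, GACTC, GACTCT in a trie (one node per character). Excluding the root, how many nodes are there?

Count nodes per top-level branch (shared prefixes stored once):
  'A'-branch (AGATTAGG, AGATTGCCCT): 13 nodes
  'G'-branch (GACTC, GACTCT, GACTCTAAT, GACTCTAGT, GACTCTTCG): 14 nodes
  'T'-branch (TAGG): 4 nodes
Sum: 31

31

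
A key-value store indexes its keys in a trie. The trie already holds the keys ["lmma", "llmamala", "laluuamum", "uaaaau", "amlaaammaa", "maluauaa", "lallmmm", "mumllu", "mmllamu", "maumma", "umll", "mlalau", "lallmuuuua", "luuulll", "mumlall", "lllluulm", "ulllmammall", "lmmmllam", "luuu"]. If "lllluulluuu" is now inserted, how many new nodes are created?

"lllluul" is already a path in the trie; the remaining "luuu" must be added.
So 11 − 7 = 4 new nodes.

4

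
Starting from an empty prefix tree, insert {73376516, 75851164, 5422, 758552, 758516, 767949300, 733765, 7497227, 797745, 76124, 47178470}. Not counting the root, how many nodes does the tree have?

52

For each word, the new-node count is its length minus the longest prefix already in the trie:
  "73376516" → 8 new (7, 3, 3, 7, 6, 5, 1, 6)
  "75851164" → prefix "7" already present; 7 new (5, 8, 5, 1, 1, 6, 4)
  "5422" → 4 new (5, 4, 2, 2)
  "758552" → prefix "7585" already present; 2 new (5, 2)
  "758516" → prefix "75851" already present; 1 new (6)
  "767949300" → prefix "7" already present; 8 new (6, 7, 9, 4, 9, 3, 0, 0)
  "733765" → prefix "733765" already present; 0 new (none)
  "7497227" → prefix "7" already present; 6 new (4, 9, 7, 2, 2, 7)
  "797745" → prefix "7" already present; 5 new (9, 7, 7, 4, 5)
  "76124" → prefix "76" already present; 3 new (1, 2, 4)
  "47178470" → 8 new (4, 7, 1, 7, 8, 4, 7, 0)
Total nodes = 8 + 7 + 4 + 2 + 1 + 8 + 0 + 6 + 5 + 3 + 8 = 52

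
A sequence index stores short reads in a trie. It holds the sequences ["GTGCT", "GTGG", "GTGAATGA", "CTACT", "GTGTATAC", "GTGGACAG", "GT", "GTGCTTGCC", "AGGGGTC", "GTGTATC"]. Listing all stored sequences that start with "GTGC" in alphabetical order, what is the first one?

Filter for "GTGC…" and sort: "GTGCT", "GTGCTTGCC"
Position 1: GTGCT

GTGCT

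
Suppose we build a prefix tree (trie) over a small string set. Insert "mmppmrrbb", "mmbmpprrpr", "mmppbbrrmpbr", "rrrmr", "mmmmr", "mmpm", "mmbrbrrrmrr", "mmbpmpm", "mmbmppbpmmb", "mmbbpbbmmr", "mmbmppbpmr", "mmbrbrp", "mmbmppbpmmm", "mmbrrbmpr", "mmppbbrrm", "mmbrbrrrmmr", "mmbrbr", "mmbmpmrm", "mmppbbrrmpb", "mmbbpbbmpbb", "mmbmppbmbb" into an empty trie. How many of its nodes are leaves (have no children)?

18

Leaves are exactly the stored words that no other stored word extends.
Those words: "mmbbpbbmmr", "mmbbpbbmpbb", "mmbmpmrm", "mmbmppbmbb", "mmbmppbpmmb", "mmbmppbpmmm", "mmbmppbpmr", "mmbmpprrpr", "mmbpmpm", "mmbrbrp", "mmbrbrrrmmr", "mmbrbrrrmrr", "mmbrrbmpr", "mmmmr", "mmpm", "mmppbbrrmpbr", "mmppmrrbb", "rrrmr"
Leaf count: 18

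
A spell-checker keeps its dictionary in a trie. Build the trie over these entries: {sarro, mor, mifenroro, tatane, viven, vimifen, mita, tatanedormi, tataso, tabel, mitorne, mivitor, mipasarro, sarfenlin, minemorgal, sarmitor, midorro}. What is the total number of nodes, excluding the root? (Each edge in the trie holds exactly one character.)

Trace insertions, counting only characters that open a new branch:
  "sarro" → 5 new (s, a, r, r, o)
  "mor" → 3 new (m, o, r)
  "mifenroro" → prefix "m" already present; 8 new (i, f, e, n, r, o, r, o)
  "tatane" → 6 new (t, a, t, a, n, e)
  "viven" → 5 new (v, i, v, e, n)
  "vimifen" → prefix "vi" already present; 5 new (m, i, f, e, n)
  "mita" → prefix "mi" already present; 2 new (t, a)
  "tatanedormi" → prefix "tatane" already present; 5 new (d, o, r, m, i)
  "tataso" → prefix "tata" already present; 2 new (s, o)
  "tabel" → prefix "ta" already present; 3 new (b, e, l)
  "mitorne" → prefix "mit" already present; 4 new (o, r, n, e)
  "mivitor" → prefix "mi" already present; 5 new (v, i, t, o, r)
  "mipasarro" → prefix "mi" already present; 7 new (p, a, s, a, r, r, o)
  "sarfenlin" → prefix "sar" already present; 6 new (f, e, n, l, i, n)
  "minemorgal" → prefix "mi" already present; 8 new (n, e, m, o, r, g, a, l)
  "sarmitor" → prefix "sar" already present; 5 new (m, i, t, o, r)
  "midorro" → prefix "mi" already present; 5 new (d, o, r, r, o)
Total nodes = 5 + 3 + 8 + 6 + 5 + 5 + 2 + 5 + 2 + 3 + 4 + 5 + 7 + 6 + 8 + 5 + 5 = 84

84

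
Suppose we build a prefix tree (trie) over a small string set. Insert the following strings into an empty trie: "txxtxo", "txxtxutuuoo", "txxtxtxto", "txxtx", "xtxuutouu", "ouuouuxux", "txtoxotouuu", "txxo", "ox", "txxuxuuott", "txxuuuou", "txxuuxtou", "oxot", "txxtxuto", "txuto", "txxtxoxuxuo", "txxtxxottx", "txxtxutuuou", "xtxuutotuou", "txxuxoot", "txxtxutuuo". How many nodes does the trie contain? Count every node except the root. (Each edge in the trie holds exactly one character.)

84

Trace insertions, counting only characters that open a new branch:
  "txxtxo" → 6 new (t, x, x, t, x, o)
  "txxtxutuuoo" → prefix "txxtx" already present; 6 new (u, t, u, u, o, o)
  "txxtxtxto" → prefix "txxtx" already present; 4 new (t, x, t, o)
  "txxtx" → prefix "txxtx" already present; 0 new (none)
  "xtxuutouu" → 9 new (x, t, x, u, u, t, o, u, u)
  "ouuouuxux" → 9 new (o, u, u, o, u, u, x, u, x)
  "txtoxotouuu" → prefix "tx" already present; 9 new (t, o, x, o, t, o, u, u, u)
  "txxo" → prefix "txx" already present; 1 new (o)
  "ox" → prefix "o" already present; 1 new (x)
  "txxuxuuott" → prefix "txx" already present; 7 new (u, x, u, u, o, t, t)
  "txxuuuou" → prefix "txxu" already present; 4 new (u, u, o, u)
  "txxuuxtou" → prefix "txxuu" already present; 4 new (x, t, o, u)
  "oxot" → prefix "ox" already present; 2 new (o, t)
  "txxtxuto" → prefix "txxtxut" already present; 1 new (o)
  "txuto" → prefix "tx" already present; 3 new (u, t, o)
  "txxtxoxuxuo" → prefix "txxtxo" already present; 5 new (x, u, x, u, o)
  "txxtxxottx" → prefix "txxtx" already present; 5 new (x, o, t, t, x)
  "txxtxutuuou" → prefix "txxtxutuuo" already present; 1 new (u)
  "xtxuutotuou" → prefix "xtxuuto" already present; 4 new (t, u, o, u)
  "txxuxoot" → prefix "txxux" already present; 3 new (o, o, t)
  "txxtxutuuo" → prefix "txxtxutuuo" already present; 0 new (none)
Total nodes = 6 + 6 + 4 + 0 + 9 + 9 + 9 + 1 + 1 + 7 + 4 + 4 + 2 + 1 + 3 + 5 + 5 + 1 + 4 + 3 + 0 = 84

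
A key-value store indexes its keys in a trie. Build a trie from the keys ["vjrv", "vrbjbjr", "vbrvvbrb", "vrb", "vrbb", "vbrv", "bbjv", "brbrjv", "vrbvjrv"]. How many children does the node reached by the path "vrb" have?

Follow the path "vrb" to its node, then look at its outgoing edges.
Characters that immediately follow "vrb" among the stored strings: {b, j, v}.
That node has 3 child edges.

3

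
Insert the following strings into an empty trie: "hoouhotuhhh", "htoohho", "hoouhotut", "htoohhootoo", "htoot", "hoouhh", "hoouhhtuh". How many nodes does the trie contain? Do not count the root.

27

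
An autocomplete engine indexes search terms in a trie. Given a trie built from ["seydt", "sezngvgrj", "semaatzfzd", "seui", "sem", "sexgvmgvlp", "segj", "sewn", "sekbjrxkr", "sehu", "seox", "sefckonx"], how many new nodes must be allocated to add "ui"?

2

Nothing in the trie begins with "u"; the whole of "ui" is new.
2 − 0 = 2 new nodes.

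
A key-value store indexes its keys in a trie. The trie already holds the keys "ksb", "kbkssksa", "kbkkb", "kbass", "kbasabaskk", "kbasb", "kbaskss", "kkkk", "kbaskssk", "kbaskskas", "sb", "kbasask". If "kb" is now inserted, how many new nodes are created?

Every character of "kb" already lies on an existing path (it is a prefix of some stored word).
No new nodes are needed: 0.

0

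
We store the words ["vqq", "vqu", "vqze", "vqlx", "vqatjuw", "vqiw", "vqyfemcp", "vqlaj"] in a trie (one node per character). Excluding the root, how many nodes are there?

Trie structure (* marks end of a word):
(root)
└─ v
   └─ q
      ├─ a
      │  └─ t
      │     └─ j
      │        └─ u
      │           └─ w *
      ├─ i
      │  └─ w *
      ├─ l
      │  ├─ a
      │  │  └─ j *
      │  └─ x *
      ├─ q *
      ├─ u *
      ├─ y
      │  └─ f
      │     └─ e
      │        └─ m
      │           └─ c
      │              └─ p *
      └─ z
         └─ e *
Counting every labelled node above: 23.

23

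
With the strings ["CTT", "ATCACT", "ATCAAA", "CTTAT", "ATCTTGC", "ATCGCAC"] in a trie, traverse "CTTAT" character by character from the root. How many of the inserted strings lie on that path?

2

Traverse "CTTAT" character by character; count nodes along the way that are marked as word ends.
Prefixes of the query that are stored words: "CTT", "CTTAT"
Count: 2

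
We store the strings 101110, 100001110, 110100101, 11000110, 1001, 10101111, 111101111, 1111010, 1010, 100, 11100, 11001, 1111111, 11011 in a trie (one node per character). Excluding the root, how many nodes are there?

47

Insert word by word; a character creates a node only if that edge doesn't already exist:
  "101110" → 6 new (1, 0, 1, 1, 1, 0)
  "100001110" → prefix "10" already present; 7 new (0, 0, 0, 1, 1, 1, 0)
  "110100101" → prefix "1" already present; 8 new (1, 0, 1, 0, 0, 1, 0, 1)
  "11000110" → prefix "110" already present; 5 new (0, 0, 1, 1, 0)
  "1001" → prefix "100" already present; 1 new (1)
  "10101111" → prefix "101" already present; 5 new (0, 1, 1, 1, 1)
  "111101111" → prefix "11" already present; 7 new (1, 1, 0, 1, 1, 1, 1)
  "1111010" → prefix "111101" already present; 1 new (0)
  "1010" → prefix "1010" already present; 0 new (none)
  "100" → prefix "100" already present; 0 new (none)
  "11100" → prefix "111" already present; 2 new (0, 0)
  "11001" → prefix "1100" already present; 1 new (1)
  "1111111" → prefix "1111" already present; 3 new (1, 1, 1)
  "11011" → prefix "1101" already present; 1 new (1)
Total nodes = 6 + 7 + 8 + 5 + 1 + 5 + 7 + 1 + 0 + 0 + 2 + 1 + 3 + 1 = 47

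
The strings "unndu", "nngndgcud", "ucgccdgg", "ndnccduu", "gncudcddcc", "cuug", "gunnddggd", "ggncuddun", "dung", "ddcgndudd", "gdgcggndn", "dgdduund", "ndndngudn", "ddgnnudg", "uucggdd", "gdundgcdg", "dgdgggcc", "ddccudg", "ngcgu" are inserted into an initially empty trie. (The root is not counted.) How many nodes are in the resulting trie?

Count nodes per top-level branch (shared prefixes stored once):
  'c'-branch (cuug): 4 nodes
  'd'-branch (ddccudg, ddcgndudd, ddgnnudg, dgdduund, dgdgggcc, dung): 34 nodes
  'g'-branch (gdgcggndn, gdundgcdg, ggncuddun, gncudcddcc, gunnddggd): 41 nodes
  'n'-branch (ndnccduu, ndndngudn, ngcgu, nngndgcud): 26 nodes
  'u'-branch (ucgccdgg, unndu, uucggdd): 18 nodes
Sum: 123

123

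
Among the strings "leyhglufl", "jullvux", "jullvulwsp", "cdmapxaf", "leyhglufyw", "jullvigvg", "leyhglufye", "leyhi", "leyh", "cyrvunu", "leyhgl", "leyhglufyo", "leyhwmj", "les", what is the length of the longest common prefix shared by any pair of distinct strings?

9

The deepest shared node is where two words last agree before diverging.
e.g. "leyhglufye" and "leyhglufyo" share the prefix "leyhglufy" of length 9; no pair shares a longer one.
Longest shared-prefix length: 9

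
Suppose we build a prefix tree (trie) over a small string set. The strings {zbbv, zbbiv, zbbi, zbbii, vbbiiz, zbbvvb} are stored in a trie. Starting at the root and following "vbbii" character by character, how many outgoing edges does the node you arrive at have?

The children of the "vbbii" node are the distinct next characters among strings starting with "vbbii".
Characters that immediately follow "vbbii" among the stored strings: {z}.
That node has 1 child edge.

1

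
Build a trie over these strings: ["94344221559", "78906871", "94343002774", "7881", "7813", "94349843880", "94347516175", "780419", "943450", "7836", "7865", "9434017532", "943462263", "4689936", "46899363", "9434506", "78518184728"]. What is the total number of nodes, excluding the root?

For each word, the new-node count is its length minus the longest prefix already in the trie:
  "94344221559" → 11 new (9, 4, 3, 4, 4, 2, 2, 1, 5, 5, 9)
  "78906871" → 8 new (7, 8, 9, 0, 6, 8, 7, 1)
  "94343002774" → prefix "9434" already present; 7 new (3, 0, 0, 2, 7, 7, 4)
  "7881" → prefix "78" already present; 2 new (8, 1)
  "7813" → prefix "78" already present; 2 new (1, 3)
  "94349843880" → prefix "9434" already present; 7 new (9, 8, 4, 3, 8, 8, 0)
  "94347516175" → prefix "9434" already present; 7 new (7, 5, 1, 6, 1, 7, 5)
  "780419" → prefix "78" already present; 4 new (0, 4, 1, 9)
  "943450" → prefix "9434" already present; 2 new (5, 0)
  "7836" → prefix "78" already present; 2 new (3, 6)
  "7865" → prefix "78" already present; 2 new (6, 5)
  "9434017532" → prefix "9434" already present; 6 new (0, 1, 7, 5, 3, 2)
  "943462263" → prefix "9434" already present; 5 new (6, 2, 2, 6, 3)
  "4689936" → 7 new (4, 6, 8, 9, 9, 3, 6)
  "46899363" → prefix "4689936" already present; 1 new (3)
  "9434506" → prefix "943450" already present; 1 new (6)
  "78518184728" → prefix "78" already present; 9 new (5, 1, 8, 1, 8, 4, 7, 2, 8)
Total nodes = 11 + 8 + 7 + 2 + 2 + 7 + 7 + 4 + 2 + 2 + 2 + 6 + 5 + 7 + 1 + 1 + 9 = 83

83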